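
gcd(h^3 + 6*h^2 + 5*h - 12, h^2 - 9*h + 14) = 1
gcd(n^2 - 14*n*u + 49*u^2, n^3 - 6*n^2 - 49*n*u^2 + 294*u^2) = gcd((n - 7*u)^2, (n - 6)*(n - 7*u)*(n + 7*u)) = -n + 7*u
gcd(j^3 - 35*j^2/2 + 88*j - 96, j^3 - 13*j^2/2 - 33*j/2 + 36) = j^2 - 19*j/2 + 12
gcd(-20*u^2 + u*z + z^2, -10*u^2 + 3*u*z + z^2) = 5*u + z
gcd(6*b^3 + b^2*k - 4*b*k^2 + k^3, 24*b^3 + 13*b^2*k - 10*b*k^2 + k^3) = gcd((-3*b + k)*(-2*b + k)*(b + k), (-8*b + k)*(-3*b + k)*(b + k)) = 3*b^2 + 2*b*k - k^2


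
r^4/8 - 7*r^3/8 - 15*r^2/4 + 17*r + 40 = (r/4 + 1)*(r/2 + 1)*(r - 8)*(r - 5)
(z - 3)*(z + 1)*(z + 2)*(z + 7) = z^4 + 7*z^3 - 7*z^2 - 55*z - 42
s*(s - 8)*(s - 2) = s^3 - 10*s^2 + 16*s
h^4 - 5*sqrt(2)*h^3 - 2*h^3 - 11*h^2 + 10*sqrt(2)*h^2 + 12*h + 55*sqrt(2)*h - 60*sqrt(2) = (h - 4)*(h - 1)*(h + 3)*(h - 5*sqrt(2))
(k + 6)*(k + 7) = k^2 + 13*k + 42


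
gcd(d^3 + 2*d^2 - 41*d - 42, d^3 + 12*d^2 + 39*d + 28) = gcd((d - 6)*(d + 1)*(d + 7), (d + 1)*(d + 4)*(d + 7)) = d^2 + 8*d + 7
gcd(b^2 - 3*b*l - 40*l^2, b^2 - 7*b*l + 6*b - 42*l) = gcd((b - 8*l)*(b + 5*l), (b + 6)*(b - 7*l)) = 1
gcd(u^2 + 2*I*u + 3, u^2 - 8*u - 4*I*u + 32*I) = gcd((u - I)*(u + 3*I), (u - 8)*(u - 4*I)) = 1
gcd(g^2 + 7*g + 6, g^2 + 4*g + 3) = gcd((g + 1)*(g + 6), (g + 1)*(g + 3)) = g + 1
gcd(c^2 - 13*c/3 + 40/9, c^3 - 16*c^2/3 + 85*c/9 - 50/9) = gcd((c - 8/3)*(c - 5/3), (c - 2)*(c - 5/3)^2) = c - 5/3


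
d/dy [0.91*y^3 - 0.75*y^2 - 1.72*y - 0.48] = 2.73*y^2 - 1.5*y - 1.72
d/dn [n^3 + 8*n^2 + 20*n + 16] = 3*n^2 + 16*n + 20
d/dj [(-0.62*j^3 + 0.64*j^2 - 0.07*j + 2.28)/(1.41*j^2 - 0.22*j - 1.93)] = (-0.8742*j^4 + 0.2728*j^3 + 3.5477*j^2 - 8.9*j + 0.6367)/(1.9881*j^4 - 0.6204*j^3 - 5.3942*j^2 + 0.8492*j + 3.7249)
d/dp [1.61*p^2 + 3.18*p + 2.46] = 3.22*p + 3.18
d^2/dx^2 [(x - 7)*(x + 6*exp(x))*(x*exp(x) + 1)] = x^3*exp(x) + 24*x^2*exp(2*x) - x^2*exp(x) - 120*x*exp(2*x) - 16*x*exp(x) - 156*exp(2*x) - 44*exp(x) + 2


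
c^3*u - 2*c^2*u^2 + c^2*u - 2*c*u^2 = c*(c - 2*u)*(c*u + u)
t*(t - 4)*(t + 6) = t^3 + 2*t^2 - 24*t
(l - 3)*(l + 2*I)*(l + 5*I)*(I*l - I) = I*l^4 - 7*l^3 - 4*I*l^3 + 28*l^2 - 7*I*l^2 - 21*l + 40*I*l - 30*I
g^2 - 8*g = g*(g - 8)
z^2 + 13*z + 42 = (z + 6)*(z + 7)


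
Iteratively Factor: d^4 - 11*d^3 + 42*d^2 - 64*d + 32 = (d - 2)*(d^3 - 9*d^2 + 24*d - 16) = (d - 4)*(d - 2)*(d^2 - 5*d + 4) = (d - 4)*(d - 2)*(d - 1)*(d - 4)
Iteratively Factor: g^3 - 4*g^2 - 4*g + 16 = (g + 2)*(g^2 - 6*g + 8) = (g - 2)*(g + 2)*(g - 4)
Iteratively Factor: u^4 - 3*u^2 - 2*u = (u + 1)*(u^3 - u^2 - 2*u) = (u + 1)^2*(u^2 - 2*u) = u*(u + 1)^2*(u - 2)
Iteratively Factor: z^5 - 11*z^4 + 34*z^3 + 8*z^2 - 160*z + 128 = (z - 4)*(z^4 - 7*z^3 + 6*z^2 + 32*z - 32) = (z - 4)*(z + 2)*(z^3 - 9*z^2 + 24*z - 16) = (z - 4)^2*(z + 2)*(z^2 - 5*z + 4) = (z - 4)^2*(z - 1)*(z + 2)*(z - 4)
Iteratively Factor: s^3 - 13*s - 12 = (s - 4)*(s^2 + 4*s + 3) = (s - 4)*(s + 1)*(s + 3)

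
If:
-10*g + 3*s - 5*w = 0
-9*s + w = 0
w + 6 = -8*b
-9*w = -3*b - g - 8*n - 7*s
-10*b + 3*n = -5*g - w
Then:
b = -462/1061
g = 1246/1061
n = -8180/3183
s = -890/3183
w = -2670/1061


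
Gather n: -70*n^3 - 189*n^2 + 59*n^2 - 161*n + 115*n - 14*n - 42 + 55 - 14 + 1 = -70*n^3 - 130*n^2 - 60*n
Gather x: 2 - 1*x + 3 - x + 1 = 6 - 2*x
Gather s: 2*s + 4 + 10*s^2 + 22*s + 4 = 10*s^2 + 24*s + 8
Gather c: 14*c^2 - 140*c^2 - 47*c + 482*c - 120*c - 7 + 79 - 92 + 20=-126*c^2 + 315*c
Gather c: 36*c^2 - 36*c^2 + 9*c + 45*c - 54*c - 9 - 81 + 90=0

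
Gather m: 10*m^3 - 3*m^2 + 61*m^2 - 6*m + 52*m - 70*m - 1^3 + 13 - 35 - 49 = 10*m^3 + 58*m^2 - 24*m - 72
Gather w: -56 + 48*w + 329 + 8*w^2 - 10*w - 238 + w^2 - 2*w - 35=9*w^2 + 36*w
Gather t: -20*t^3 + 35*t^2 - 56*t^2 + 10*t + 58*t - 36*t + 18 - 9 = -20*t^3 - 21*t^2 + 32*t + 9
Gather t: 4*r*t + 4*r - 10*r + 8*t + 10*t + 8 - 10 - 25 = -6*r + t*(4*r + 18) - 27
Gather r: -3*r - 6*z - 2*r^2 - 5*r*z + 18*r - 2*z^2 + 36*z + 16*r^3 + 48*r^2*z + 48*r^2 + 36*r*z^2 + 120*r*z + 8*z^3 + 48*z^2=16*r^3 + r^2*(48*z + 46) + r*(36*z^2 + 115*z + 15) + 8*z^3 + 46*z^2 + 30*z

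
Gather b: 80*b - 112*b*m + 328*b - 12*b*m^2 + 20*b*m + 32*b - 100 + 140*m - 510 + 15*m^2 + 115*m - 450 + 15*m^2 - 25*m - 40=b*(-12*m^2 - 92*m + 440) + 30*m^2 + 230*m - 1100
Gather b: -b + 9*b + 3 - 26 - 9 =8*b - 32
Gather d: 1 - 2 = -1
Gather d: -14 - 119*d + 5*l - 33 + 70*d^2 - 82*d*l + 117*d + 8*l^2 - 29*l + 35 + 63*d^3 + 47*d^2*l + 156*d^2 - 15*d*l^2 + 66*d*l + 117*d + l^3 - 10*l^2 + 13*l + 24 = 63*d^3 + d^2*(47*l + 226) + d*(-15*l^2 - 16*l + 115) + l^3 - 2*l^2 - 11*l + 12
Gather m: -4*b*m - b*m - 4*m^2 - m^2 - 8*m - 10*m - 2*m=-5*m^2 + m*(-5*b - 20)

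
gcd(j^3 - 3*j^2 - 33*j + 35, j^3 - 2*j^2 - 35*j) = j^2 - 2*j - 35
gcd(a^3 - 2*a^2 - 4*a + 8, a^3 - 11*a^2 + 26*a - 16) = a - 2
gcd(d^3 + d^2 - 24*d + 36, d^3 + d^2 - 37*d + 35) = 1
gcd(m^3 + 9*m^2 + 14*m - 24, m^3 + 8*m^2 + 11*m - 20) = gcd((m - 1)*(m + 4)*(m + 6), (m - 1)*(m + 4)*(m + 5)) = m^2 + 3*m - 4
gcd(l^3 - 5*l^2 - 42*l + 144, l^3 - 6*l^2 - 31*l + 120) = l^2 - 11*l + 24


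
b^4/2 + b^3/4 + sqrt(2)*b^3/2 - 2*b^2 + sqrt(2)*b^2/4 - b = b*(b/2 + sqrt(2))*(b + 1/2)*(b - sqrt(2))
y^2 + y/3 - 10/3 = (y - 5/3)*(y + 2)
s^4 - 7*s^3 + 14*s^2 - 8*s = s*(s - 4)*(s - 2)*(s - 1)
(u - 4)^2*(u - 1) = u^3 - 9*u^2 + 24*u - 16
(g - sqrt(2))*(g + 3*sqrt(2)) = g^2 + 2*sqrt(2)*g - 6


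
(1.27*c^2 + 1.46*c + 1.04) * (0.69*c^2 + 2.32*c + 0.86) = 0.8763*c^4 + 3.9538*c^3 + 5.197*c^2 + 3.6684*c + 0.8944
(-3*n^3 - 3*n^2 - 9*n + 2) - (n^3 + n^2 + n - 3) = -4*n^3 - 4*n^2 - 10*n + 5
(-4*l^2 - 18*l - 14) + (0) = -4*l^2 - 18*l - 14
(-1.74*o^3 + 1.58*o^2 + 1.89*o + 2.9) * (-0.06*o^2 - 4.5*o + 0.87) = 0.1044*o^5 + 7.7352*o^4 - 8.7372*o^3 - 7.3044*o^2 - 11.4057*o + 2.523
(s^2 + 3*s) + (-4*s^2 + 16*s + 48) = -3*s^2 + 19*s + 48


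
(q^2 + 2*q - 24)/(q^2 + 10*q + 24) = (q - 4)/(q + 4)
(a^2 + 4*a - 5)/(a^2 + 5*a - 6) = (a + 5)/(a + 6)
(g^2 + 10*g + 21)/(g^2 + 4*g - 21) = (g + 3)/(g - 3)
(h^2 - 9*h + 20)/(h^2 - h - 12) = (h - 5)/(h + 3)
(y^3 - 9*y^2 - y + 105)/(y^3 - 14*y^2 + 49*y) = (y^2 - 2*y - 15)/(y*(y - 7))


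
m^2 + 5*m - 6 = (m - 1)*(m + 6)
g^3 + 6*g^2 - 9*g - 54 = (g - 3)*(g + 3)*(g + 6)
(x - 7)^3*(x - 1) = x^4 - 22*x^3 + 168*x^2 - 490*x + 343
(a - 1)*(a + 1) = a^2 - 1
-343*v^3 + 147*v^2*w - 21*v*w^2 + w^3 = (-7*v + w)^3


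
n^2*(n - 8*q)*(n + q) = n^4 - 7*n^3*q - 8*n^2*q^2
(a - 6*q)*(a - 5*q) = a^2 - 11*a*q + 30*q^2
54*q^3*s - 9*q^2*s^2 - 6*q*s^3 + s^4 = s*(-6*q + s)*(-3*q + s)*(3*q + s)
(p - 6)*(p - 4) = p^2 - 10*p + 24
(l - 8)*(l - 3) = l^2 - 11*l + 24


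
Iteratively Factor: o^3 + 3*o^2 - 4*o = (o - 1)*(o^2 + 4*o) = (o - 1)*(o + 4)*(o)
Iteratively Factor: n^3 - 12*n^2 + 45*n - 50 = (n - 5)*(n^2 - 7*n + 10) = (n - 5)^2*(n - 2)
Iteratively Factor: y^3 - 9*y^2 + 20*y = (y - 5)*(y^2 - 4*y) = (y - 5)*(y - 4)*(y)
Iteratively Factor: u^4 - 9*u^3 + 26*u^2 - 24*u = (u - 2)*(u^3 - 7*u^2 + 12*u) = (u - 3)*(u - 2)*(u^2 - 4*u) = u*(u - 3)*(u - 2)*(u - 4)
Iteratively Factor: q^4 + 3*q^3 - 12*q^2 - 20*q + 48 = (q - 2)*(q^3 + 5*q^2 - 2*q - 24) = (q - 2)*(q + 4)*(q^2 + q - 6) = (q - 2)^2*(q + 4)*(q + 3)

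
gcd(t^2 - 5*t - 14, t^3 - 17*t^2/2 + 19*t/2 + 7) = t - 7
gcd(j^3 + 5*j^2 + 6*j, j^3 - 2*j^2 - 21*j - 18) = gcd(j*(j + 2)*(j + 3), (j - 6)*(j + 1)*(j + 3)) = j + 3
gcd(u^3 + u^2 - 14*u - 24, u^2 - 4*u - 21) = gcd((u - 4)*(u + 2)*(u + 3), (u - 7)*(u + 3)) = u + 3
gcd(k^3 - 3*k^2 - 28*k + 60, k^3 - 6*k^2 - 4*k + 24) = k^2 - 8*k + 12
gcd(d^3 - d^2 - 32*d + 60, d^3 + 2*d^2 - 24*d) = d + 6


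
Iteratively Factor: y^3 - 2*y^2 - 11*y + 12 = (y + 3)*(y^2 - 5*y + 4) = (y - 1)*(y + 3)*(y - 4)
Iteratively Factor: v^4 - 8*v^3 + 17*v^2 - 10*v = (v - 5)*(v^3 - 3*v^2 + 2*v) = (v - 5)*(v - 1)*(v^2 - 2*v) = v*(v - 5)*(v - 1)*(v - 2)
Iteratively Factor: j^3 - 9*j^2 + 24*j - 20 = (j - 5)*(j^2 - 4*j + 4) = (j - 5)*(j - 2)*(j - 2)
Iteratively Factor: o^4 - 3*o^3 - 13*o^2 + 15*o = (o)*(o^3 - 3*o^2 - 13*o + 15) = o*(o - 5)*(o^2 + 2*o - 3) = o*(o - 5)*(o - 1)*(o + 3)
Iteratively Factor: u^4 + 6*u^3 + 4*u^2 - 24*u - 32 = (u + 2)*(u^3 + 4*u^2 - 4*u - 16) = (u + 2)*(u + 4)*(u^2 - 4) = (u + 2)^2*(u + 4)*(u - 2)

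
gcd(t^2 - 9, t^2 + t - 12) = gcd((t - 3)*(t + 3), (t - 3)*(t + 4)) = t - 3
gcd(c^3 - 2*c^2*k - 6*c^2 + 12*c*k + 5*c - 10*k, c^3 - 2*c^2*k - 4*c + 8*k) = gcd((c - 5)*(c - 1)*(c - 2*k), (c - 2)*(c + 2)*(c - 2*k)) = c - 2*k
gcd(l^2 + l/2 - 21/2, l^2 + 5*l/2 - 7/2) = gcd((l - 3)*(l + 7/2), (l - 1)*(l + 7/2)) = l + 7/2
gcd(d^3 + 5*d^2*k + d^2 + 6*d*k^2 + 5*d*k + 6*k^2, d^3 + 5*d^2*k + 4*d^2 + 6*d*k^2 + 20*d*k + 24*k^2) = d^2 + 5*d*k + 6*k^2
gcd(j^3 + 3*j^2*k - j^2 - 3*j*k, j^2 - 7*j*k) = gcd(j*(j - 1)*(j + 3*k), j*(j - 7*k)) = j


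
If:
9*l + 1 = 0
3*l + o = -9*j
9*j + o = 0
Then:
No Solution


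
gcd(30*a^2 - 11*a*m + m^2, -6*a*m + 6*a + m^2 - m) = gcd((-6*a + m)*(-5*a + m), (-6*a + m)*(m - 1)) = 6*a - m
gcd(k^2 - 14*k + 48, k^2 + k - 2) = 1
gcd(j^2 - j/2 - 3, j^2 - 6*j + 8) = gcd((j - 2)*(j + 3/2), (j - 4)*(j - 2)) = j - 2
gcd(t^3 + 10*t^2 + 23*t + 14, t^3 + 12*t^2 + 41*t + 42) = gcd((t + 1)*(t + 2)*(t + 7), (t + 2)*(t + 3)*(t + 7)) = t^2 + 9*t + 14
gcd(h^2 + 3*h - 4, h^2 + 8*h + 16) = h + 4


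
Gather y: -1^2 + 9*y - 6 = 9*y - 7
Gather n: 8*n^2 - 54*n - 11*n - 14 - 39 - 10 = 8*n^2 - 65*n - 63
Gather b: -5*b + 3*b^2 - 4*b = 3*b^2 - 9*b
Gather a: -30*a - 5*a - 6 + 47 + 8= 49 - 35*a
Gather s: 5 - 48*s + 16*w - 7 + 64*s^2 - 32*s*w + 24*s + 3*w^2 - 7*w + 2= 64*s^2 + s*(-32*w - 24) + 3*w^2 + 9*w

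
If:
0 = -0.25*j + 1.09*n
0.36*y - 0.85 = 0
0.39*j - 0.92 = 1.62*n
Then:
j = 49.89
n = 11.44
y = 2.36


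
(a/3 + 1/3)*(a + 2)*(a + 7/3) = a^3/3 + 16*a^2/9 + 3*a + 14/9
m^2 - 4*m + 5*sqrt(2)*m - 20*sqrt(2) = (m - 4)*(m + 5*sqrt(2))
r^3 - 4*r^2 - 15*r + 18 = (r - 6)*(r - 1)*(r + 3)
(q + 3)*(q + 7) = q^2 + 10*q + 21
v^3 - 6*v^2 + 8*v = v*(v - 4)*(v - 2)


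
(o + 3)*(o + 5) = o^2 + 8*o + 15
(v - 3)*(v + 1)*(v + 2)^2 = v^4 + 2*v^3 - 7*v^2 - 20*v - 12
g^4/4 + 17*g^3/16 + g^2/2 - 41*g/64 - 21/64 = (g/4 + 1/4)*(g - 3/4)*(g + 1/2)*(g + 7/2)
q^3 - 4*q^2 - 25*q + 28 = (q - 7)*(q - 1)*(q + 4)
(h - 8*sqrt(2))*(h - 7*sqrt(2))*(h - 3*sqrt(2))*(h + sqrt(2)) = h^4 - 17*sqrt(2)*h^3 + 166*h^2 - 134*sqrt(2)*h - 672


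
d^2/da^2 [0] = 0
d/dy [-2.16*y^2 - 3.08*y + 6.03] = -4.32*y - 3.08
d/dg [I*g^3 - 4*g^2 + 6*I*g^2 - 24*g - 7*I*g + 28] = 3*I*g^2 + g*(-8 + 12*I) - 24 - 7*I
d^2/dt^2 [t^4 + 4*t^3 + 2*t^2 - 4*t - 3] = 12*t^2 + 24*t + 4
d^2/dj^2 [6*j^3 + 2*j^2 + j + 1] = 36*j + 4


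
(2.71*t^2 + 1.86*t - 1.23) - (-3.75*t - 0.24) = 2.71*t^2 + 5.61*t - 0.99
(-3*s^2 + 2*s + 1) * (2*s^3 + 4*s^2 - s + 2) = -6*s^5 - 8*s^4 + 13*s^3 - 4*s^2 + 3*s + 2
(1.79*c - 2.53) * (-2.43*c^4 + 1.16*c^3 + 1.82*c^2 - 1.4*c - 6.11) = -4.3497*c^5 + 8.2243*c^4 + 0.323*c^3 - 7.1106*c^2 - 7.3949*c + 15.4583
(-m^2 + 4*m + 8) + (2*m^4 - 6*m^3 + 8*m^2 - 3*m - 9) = 2*m^4 - 6*m^3 + 7*m^2 + m - 1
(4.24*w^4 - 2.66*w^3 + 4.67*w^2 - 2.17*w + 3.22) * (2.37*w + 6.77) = 10.0488*w^5 + 22.4006*w^4 - 6.9403*w^3 + 26.473*w^2 - 7.0595*w + 21.7994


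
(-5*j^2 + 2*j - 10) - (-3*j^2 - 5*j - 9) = -2*j^2 + 7*j - 1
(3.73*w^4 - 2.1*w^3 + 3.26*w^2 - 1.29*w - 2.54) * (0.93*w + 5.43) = 3.4689*w^5 + 18.3009*w^4 - 8.3712*w^3 + 16.5021*w^2 - 9.3669*w - 13.7922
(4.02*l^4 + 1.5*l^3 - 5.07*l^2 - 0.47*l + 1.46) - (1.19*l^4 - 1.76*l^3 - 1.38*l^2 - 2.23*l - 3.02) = 2.83*l^4 + 3.26*l^3 - 3.69*l^2 + 1.76*l + 4.48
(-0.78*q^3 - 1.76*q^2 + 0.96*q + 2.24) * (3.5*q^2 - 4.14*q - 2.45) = -2.73*q^5 - 2.9308*q^4 + 12.5574*q^3 + 8.1776*q^2 - 11.6256*q - 5.488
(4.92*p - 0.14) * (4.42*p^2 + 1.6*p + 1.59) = 21.7464*p^3 + 7.2532*p^2 + 7.5988*p - 0.2226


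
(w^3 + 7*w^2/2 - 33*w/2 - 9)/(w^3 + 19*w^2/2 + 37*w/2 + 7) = (w^2 + 3*w - 18)/(w^2 + 9*w + 14)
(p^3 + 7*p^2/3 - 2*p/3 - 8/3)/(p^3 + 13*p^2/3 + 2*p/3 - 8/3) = (3*p^3 + 7*p^2 - 2*p - 8)/(3*p^3 + 13*p^2 + 2*p - 8)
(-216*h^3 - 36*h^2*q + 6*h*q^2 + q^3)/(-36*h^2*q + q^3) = (6*h + q)/q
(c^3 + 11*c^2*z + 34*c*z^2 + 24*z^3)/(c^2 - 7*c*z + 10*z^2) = (c^3 + 11*c^2*z + 34*c*z^2 + 24*z^3)/(c^2 - 7*c*z + 10*z^2)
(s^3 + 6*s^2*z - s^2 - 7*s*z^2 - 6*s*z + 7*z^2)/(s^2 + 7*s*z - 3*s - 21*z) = (s^2 - s*z - s + z)/(s - 3)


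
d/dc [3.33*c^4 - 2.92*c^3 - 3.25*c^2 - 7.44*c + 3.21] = 13.32*c^3 - 8.76*c^2 - 6.5*c - 7.44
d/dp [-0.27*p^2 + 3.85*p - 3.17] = 3.85 - 0.54*p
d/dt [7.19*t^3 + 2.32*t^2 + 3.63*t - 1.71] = 21.57*t^2 + 4.64*t + 3.63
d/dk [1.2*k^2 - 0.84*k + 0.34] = 2.4*k - 0.84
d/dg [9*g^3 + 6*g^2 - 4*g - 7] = 27*g^2 + 12*g - 4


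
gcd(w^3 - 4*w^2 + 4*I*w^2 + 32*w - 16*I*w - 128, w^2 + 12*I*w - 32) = w + 8*I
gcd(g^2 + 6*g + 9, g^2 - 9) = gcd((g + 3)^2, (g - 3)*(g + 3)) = g + 3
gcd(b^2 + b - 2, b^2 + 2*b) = b + 2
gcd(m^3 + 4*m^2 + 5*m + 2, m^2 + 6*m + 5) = m + 1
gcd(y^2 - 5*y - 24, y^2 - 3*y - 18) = y + 3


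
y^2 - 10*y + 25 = (y - 5)^2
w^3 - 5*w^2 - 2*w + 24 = (w - 4)*(w - 3)*(w + 2)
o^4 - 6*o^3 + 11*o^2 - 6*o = o*(o - 3)*(o - 2)*(o - 1)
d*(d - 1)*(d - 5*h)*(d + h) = d^4 - 4*d^3*h - d^3 - 5*d^2*h^2 + 4*d^2*h + 5*d*h^2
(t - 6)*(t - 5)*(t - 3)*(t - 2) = t^4 - 16*t^3 + 91*t^2 - 216*t + 180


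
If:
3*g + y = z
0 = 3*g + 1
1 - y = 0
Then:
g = -1/3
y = 1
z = 0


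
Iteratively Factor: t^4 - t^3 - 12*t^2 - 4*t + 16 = (t + 2)*(t^3 - 3*t^2 - 6*t + 8) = (t - 4)*(t + 2)*(t^2 + t - 2) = (t - 4)*(t - 1)*(t + 2)*(t + 2)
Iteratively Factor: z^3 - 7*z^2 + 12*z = (z - 3)*(z^2 - 4*z) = z*(z - 3)*(z - 4)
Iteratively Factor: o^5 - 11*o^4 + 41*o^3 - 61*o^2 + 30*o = (o - 5)*(o^4 - 6*o^3 + 11*o^2 - 6*o) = (o - 5)*(o - 3)*(o^3 - 3*o^2 + 2*o) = (o - 5)*(o - 3)*(o - 2)*(o^2 - o) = o*(o - 5)*(o - 3)*(o - 2)*(o - 1)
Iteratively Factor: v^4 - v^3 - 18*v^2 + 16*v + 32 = (v + 1)*(v^3 - 2*v^2 - 16*v + 32) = (v + 1)*(v + 4)*(v^2 - 6*v + 8) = (v - 2)*(v + 1)*(v + 4)*(v - 4)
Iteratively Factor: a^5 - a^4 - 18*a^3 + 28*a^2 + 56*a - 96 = (a - 2)*(a^4 + a^3 - 16*a^2 - 4*a + 48) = (a - 2)*(a + 4)*(a^3 - 3*a^2 - 4*a + 12) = (a - 3)*(a - 2)*(a + 4)*(a^2 - 4) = (a - 3)*(a - 2)^2*(a + 4)*(a + 2)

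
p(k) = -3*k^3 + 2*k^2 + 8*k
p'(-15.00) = -2077.00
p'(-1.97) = -34.81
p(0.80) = 6.14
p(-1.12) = -2.24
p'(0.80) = 5.44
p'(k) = -9*k^2 + 4*k + 8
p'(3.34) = -79.04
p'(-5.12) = -248.41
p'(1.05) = 2.28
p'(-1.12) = -7.77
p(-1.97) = 14.94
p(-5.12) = 414.12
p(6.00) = -528.00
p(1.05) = 7.13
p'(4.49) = -155.48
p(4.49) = -195.32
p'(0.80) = 5.44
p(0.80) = 6.14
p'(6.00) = -292.00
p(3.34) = -62.75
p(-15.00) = 10455.00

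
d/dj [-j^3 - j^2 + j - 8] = -3*j^2 - 2*j + 1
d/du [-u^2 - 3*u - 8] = -2*u - 3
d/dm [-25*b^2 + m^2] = 2*m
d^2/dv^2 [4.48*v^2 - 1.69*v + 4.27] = 8.96000000000000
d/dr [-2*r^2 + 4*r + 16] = 4 - 4*r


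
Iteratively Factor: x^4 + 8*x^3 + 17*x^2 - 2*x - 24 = (x + 4)*(x^3 + 4*x^2 + x - 6) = (x - 1)*(x + 4)*(x^2 + 5*x + 6) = (x - 1)*(x + 2)*(x + 4)*(x + 3)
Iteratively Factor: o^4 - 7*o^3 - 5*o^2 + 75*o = (o)*(o^3 - 7*o^2 - 5*o + 75) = o*(o - 5)*(o^2 - 2*o - 15) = o*(o - 5)^2*(o + 3)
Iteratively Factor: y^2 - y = (y - 1)*(y)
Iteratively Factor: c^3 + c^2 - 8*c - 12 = (c - 3)*(c^2 + 4*c + 4) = (c - 3)*(c + 2)*(c + 2)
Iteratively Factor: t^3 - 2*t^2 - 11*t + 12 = (t - 4)*(t^2 + 2*t - 3) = (t - 4)*(t - 1)*(t + 3)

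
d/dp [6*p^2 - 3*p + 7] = 12*p - 3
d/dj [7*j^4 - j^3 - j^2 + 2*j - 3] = 28*j^3 - 3*j^2 - 2*j + 2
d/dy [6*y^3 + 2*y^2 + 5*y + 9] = 18*y^2 + 4*y + 5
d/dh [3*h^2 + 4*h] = 6*h + 4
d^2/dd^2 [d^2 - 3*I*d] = 2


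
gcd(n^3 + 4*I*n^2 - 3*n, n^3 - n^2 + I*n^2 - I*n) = n^2 + I*n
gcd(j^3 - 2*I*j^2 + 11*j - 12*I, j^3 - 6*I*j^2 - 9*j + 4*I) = j^2 - 5*I*j - 4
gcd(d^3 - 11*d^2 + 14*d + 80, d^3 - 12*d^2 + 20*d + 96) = d^2 - 6*d - 16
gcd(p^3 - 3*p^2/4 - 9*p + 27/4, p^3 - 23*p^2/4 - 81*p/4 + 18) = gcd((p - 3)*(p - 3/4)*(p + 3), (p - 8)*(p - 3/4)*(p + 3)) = p^2 + 9*p/4 - 9/4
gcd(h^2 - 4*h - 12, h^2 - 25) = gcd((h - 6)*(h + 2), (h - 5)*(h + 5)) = 1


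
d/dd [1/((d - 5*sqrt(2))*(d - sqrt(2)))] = 2*(-d + 3*sqrt(2))/(d^4 - 12*sqrt(2)*d^3 + 92*d^2 - 120*sqrt(2)*d + 100)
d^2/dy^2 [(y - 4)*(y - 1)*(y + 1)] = 6*y - 8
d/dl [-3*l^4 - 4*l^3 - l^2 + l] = -12*l^3 - 12*l^2 - 2*l + 1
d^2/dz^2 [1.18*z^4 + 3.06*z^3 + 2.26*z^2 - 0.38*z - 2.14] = 14.16*z^2 + 18.36*z + 4.52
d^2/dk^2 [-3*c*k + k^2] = 2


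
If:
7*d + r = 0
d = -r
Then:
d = 0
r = 0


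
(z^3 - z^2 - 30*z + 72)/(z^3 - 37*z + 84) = (z + 6)/(z + 7)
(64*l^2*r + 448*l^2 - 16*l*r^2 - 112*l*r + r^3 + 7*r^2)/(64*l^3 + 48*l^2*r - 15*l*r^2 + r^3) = (r + 7)/(l + r)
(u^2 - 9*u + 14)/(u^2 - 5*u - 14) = (u - 2)/(u + 2)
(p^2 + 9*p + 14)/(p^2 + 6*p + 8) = (p + 7)/(p + 4)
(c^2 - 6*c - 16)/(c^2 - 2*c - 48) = (c + 2)/(c + 6)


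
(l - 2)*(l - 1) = l^2 - 3*l + 2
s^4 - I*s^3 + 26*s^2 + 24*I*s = s*(s - 6*I)*(s + I)*(s + 4*I)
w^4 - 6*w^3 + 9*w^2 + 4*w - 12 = (w - 3)*(w - 2)^2*(w + 1)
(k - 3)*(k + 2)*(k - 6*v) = k^3 - 6*k^2*v - k^2 + 6*k*v - 6*k + 36*v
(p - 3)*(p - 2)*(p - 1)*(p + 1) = p^4 - 5*p^3 + 5*p^2 + 5*p - 6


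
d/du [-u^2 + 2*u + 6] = 2 - 2*u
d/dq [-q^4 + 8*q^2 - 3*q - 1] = -4*q^3 + 16*q - 3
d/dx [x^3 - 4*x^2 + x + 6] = 3*x^2 - 8*x + 1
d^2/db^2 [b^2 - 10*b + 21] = 2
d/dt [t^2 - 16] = 2*t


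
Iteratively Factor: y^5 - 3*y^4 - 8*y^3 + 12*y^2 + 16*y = (y - 4)*(y^4 + y^3 - 4*y^2 - 4*y) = (y - 4)*(y + 1)*(y^3 - 4*y) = y*(y - 4)*(y + 1)*(y^2 - 4) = y*(y - 4)*(y + 1)*(y + 2)*(y - 2)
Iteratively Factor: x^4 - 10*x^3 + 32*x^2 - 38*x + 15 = (x - 1)*(x^3 - 9*x^2 + 23*x - 15) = (x - 5)*(x - 1)*(x^2 - 4*x + 3) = (x - 5)*(x - 1)^2*(x - 3)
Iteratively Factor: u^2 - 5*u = (u)*(u - 5)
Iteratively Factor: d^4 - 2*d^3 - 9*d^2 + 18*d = (d - 2)*(d^3 - 9*d) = (d - 3)*(d - 2)*(d^2 + 3*d) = d*(d - 3)*(d - 2)*(d + 3)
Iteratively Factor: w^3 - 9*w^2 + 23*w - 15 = (w - 3)*(w^2 - 6*w + 5) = (w - 3)*(w - 1)*(w - 5)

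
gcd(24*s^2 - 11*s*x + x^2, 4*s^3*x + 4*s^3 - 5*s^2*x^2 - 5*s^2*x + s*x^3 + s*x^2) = 1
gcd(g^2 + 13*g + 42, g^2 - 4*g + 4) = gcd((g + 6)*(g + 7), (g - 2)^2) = 1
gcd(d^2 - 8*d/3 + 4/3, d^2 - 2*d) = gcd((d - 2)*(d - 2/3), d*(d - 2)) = d - 2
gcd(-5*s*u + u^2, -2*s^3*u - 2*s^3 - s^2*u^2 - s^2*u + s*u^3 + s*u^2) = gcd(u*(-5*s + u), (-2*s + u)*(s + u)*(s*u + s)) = 1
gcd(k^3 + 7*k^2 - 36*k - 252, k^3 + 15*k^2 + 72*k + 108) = k + 6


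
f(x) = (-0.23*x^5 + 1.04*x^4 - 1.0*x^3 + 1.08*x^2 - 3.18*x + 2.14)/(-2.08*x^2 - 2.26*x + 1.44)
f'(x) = (4.16*x + 2.26)*(-0.23*x^5 + 1.04*x^4 - 1.0*x^3 + 1.08*x^2 - 3.18*x + 2.14)/(-2.08*x^2 - 2.26*x + 1.44)^2 + (-1.15*x^4 + 4.16*x^3 - 3.0*x^2 + 2.16*x - 3.18)/(-2.08*x^2 - 2.26*x + 1.44)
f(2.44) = -0.20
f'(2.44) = -0.09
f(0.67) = -0.37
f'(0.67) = 3.89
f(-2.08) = -17.79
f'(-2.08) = -11.94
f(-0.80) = 3.33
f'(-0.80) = -6.78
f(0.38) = 3.75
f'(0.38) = 42.04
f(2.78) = -0.20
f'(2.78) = 0.11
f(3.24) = -0.06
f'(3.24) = 0.50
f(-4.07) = -26.98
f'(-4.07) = 10.99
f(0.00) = 1.49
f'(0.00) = 0.12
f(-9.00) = -144.87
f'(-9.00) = 39.18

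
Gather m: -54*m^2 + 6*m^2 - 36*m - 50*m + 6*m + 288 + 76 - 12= -48*m^2 - 80*m + 352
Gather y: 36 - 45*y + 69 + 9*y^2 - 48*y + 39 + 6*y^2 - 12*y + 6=15*y^2 - 105*y + 150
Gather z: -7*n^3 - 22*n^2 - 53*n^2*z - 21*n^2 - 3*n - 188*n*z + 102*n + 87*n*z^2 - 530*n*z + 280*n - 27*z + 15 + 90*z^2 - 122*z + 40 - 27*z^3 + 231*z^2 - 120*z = -7*n^3 - 43*n^2 + 379*n - 27*z^3 + z^2*(87*n + 321) + z*(-53*n^2 - 718*n - 269) + 55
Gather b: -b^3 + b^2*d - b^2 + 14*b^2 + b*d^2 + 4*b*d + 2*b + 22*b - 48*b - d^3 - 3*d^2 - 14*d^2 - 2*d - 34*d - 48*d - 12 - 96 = -b^3 + b^2*(d + 13) + b*(d^2 + 4*d - 24) - d^3 - 17*d^2 - 84*d - 108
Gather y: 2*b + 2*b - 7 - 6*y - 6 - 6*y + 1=4*b - 12*y - 12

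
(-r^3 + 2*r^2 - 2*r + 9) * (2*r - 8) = -2*r^4 + 12*r^3 - 20*r^2 + 34*r - 72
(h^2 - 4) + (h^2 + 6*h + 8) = 2*h^2 + 6*h + 4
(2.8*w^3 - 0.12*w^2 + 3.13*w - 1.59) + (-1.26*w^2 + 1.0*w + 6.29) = 2.8*w^3 - 1.38*w^2 + 4.13*w + 4.7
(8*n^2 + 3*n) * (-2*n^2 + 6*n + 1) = -16*n^4 + 42*n^3 + 26*n^2 + 3*n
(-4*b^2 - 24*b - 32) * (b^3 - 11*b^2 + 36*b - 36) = -4*b^5 + 20*b^4 + 88*b^3 - 368*b^2 - 288*b + 1152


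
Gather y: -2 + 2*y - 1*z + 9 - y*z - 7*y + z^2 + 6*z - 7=y*(-z - 5) + z^2 + 5*z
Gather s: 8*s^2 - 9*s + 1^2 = 8*s^2 - 9*s + 1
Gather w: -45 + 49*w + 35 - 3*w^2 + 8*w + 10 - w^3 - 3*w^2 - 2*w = -w^3 - 6*w^2 + 55*w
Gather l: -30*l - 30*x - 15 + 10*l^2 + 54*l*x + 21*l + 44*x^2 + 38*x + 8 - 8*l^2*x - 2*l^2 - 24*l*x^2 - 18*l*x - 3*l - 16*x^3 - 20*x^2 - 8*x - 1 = l^2*(8 - 8*x) + l*(-24*x^2 + 36*x - 12) - 16*x^3 + 24*x^2 - 8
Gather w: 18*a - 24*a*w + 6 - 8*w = 18*a + w*(-24*a - 8) + 6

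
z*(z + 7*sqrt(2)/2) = z^2 + 7*sqrt(2)*z/2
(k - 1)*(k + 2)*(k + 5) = k^3 + 6*k^2 + 3*k - 10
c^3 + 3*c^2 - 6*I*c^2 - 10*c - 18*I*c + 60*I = (c - 2)*(c + 5)*(c - 6*I)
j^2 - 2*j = j*(j - 2)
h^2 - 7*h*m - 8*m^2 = (h - 8*m)*(h + m)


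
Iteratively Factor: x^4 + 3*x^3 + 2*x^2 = (x)*(x^3 + 3*x^2 + 2*x) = x*(x + 1)*(x^2 + 2*x) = x^2*(x + 1)*(x + 2)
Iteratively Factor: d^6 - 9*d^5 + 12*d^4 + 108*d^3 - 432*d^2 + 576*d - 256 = (d + 4)*(d^5 - 13*d^4 + 64*d^3 - 148*d^2 + 160*d - 64) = (d - 1)*(d + 4)*(d^4 - 12*d^3 + 52*d^2 - 96*d + 64) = (d - 2)*(d - 1)*(d + 4)*(d^3 - 10*d^2 + 32*d - 32) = (d - 4)*(d - 2)*(d - 1)*(d + 4)*(d^2 - 6*d + 8) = (d - 4)*(d - 2)^2*(d - 1)*(d + 4)*(d - 4)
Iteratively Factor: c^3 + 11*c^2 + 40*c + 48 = (c + 4)*(c^2 + 7*c + 12) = (c + 3)*(c + 4)*(c + 4)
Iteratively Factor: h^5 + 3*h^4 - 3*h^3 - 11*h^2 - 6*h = (h + 3)*(h^4 - 3*h^2 - 2*h) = (h - 2)*(h + 3)*(h^3 + 2*h^2 + h) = h*(h - 2)*(h + 3)*(h^2 + 2*h + 1) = h*(h - 2)*(h + 1)*(h + 3)*(h + 1)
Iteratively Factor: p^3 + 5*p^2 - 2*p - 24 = (p + 3)*(p^2 + 2*p - 8) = (p + 3)*(p + 4)*(p - 2)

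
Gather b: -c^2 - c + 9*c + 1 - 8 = -c^2 + 8*c - 7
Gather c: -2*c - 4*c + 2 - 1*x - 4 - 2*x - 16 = -6*c - 3*x - 18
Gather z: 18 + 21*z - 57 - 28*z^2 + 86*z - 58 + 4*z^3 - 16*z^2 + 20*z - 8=4*z^3 - 44*z^2 + 127*z - 105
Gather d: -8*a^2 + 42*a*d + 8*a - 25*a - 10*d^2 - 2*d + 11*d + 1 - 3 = -8*a^2 - 17*a - 10*d^2 + d*(42*a + 9) - 2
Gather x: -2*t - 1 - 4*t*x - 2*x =-2*t + x*(-4*t - 2) - 1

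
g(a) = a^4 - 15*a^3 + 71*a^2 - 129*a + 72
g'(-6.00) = -3465.00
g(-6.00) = 7938.00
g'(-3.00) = -1068.00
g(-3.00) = 1584.00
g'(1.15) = -19.13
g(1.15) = -3.52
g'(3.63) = -15.17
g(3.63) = -4.56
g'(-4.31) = -1897.20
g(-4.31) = 3492.91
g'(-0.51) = -213.66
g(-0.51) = 158.31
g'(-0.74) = -260.34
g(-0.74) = 212.72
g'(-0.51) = -213.66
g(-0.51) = 158.31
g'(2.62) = 6.08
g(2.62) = -1.26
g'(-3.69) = -1466.68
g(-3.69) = 2453.80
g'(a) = 4*a^3 - 45*a^2 + 142*a - 129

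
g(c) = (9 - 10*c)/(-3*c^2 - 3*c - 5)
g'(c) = (9 - 10*c)*(6*c + 3)/(-3*c^2 - 3*c - 5)^2 - 10/(-3*c^2 - 3*c - 5)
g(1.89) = 0.46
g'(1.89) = 0.16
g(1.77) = 0.44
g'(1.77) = 0.20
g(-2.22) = -2.38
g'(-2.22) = -1.11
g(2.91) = 0.51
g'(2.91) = -0.01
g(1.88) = 0.46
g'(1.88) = 0.16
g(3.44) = 0.50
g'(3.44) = -0.04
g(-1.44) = -3.39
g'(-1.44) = -1.32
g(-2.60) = -2.00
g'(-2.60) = -0.87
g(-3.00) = -1.70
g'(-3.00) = -0.67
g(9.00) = 0.29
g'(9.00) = -0.02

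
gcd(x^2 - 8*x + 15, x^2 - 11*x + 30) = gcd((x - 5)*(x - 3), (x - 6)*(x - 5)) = x - 5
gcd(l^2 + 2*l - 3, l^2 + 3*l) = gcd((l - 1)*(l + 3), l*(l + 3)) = l + 3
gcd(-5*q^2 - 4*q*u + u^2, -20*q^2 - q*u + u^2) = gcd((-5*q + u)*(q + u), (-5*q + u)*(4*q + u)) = 5*q - u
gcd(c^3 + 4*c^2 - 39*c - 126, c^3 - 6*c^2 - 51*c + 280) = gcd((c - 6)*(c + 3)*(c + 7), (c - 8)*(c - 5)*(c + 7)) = c + 7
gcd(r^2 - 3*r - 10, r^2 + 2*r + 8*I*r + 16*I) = r + 2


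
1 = 1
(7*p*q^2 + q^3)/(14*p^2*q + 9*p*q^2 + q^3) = q/(2*p + q)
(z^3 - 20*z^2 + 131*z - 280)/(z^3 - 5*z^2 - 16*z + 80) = (z^2 - 15*z + 56)/(z^2 - 16)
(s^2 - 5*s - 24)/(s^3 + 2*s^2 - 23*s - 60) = (s - 8)/(s^2 - s - 20)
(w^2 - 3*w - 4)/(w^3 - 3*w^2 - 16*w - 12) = (w - 4)/(w^2 - 4*w - 12)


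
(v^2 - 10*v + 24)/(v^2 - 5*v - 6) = (v - 4)/(v + 1)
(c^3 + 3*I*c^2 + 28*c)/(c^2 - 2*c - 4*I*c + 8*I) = c*(c + 7*I)/(c - 2)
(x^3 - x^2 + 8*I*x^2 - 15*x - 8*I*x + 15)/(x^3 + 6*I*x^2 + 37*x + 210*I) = (x^2 + x*(-1 + 3*I) - 3*I)/(x^2 + I*x + 42)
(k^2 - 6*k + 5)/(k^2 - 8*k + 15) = (k - 1)/(k - 3)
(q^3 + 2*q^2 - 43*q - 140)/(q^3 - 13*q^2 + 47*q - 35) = (q^2 + 9*q + 20)/(q^2 - 6*q + 5)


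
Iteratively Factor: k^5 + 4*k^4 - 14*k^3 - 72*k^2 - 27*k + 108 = (k + 3)*(k^4 + k^3 - 17*k^2 - 21*k + 36) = (k + 3)^2*(k^3 - 2*k^2 - 11*k + 12) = (k + 3)^3*(k^2 - 5*k + 4) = (k - 4)*(k + 3)^3*(k - 1)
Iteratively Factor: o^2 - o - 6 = (o - 3)*(o + 2)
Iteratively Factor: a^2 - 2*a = (a - 2)*(a)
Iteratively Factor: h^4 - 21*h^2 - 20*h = (h + 1)*(h^3 - h^2 - 20*h) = h*(h + 1)*(h^2 - h - 20) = h*(h - 5)*(h + 1)*(h + 4)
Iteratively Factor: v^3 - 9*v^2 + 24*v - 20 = (v - 2)*(v^2 - 7*v + 10) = (v - 2)^2*(v - 5)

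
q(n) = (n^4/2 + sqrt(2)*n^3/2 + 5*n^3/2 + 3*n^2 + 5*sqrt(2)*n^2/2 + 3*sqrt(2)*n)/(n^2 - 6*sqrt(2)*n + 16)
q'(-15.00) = -8.46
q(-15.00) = 43.16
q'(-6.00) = -1.23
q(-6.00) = 1.60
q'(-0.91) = -0.06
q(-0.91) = -0.02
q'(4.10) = -144.90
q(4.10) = -247.31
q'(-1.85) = 0.01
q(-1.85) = 0.00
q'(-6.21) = -1.36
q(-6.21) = 1.88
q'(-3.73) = -0.21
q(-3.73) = 0.09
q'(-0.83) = -0.06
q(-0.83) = -0.03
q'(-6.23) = -1.37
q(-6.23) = 1.90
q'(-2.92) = -0.04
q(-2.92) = 0.00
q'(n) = (-2*n + 6*sqrt(2))*(n^4/2 + sqrt(2)*n^3/2 + 5*n^3/2 + 3*n^2 + 5*sqrt(2)*n^2/2 + 3*sqrt(2)*n)/(n^2 - 6*sqrt(2)*n + 16)^2 + (2*n^3 + 3*sqrt(2)*n^2/2 + 15*n^2/2 + 6*n + 5*sqrt(2)*n + 3*sqrt(2))/(n^2 - 6*sqrt(2)*n + 16) = (2*n^5 - 17*sqrt(2)*n^4 + 5*n^4 - 60*sqrt(2)*n^3 + 40*n^3 + 6*sqrt(2)*n^2 + 180*n^2 + 192*n + 160*sqrt(2)*n + 96*sqrt(2))/(2*(n^4 - 12*sqrt(2)*n^3 + 104*n^2 - 192*sqrt(2)*n + 256))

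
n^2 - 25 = (n - 5)*(n + 5)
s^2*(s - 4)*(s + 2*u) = s^4 + 2*s^3*u - 4*s^3 - 8*s^2*u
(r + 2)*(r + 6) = r^2 + 8*r + 12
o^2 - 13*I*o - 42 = (o - 7*I)*(o - 6*I)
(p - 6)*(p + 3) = p^2 - 3*p - 18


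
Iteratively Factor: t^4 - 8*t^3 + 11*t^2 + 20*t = (t + 1)*(t^3 - 9*t^2 + 20*t) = (t - 5)*(t + 1)*(t^2 - 4*t) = (t - 5)*(t - 4)*(t + 1)*(t)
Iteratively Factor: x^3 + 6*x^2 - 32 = (x + 4)*(x^2 + 2*x - 8) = (x - 2)*(x + 4)*(x + 4)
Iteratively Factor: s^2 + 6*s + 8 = (s + 2)*(s + 4)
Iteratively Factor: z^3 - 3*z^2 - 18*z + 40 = (z - 5)*(z^2 + 2*z - 8) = (z - 5)*(z - 2)*(z + 4)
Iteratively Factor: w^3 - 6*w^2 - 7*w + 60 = (w + 3)*(w^2 - 9*w + 20) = (w - 4)*(w + 3)*(w - 5)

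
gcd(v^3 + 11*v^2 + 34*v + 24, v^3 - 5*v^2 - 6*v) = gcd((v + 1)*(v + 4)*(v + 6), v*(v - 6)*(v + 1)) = v + 1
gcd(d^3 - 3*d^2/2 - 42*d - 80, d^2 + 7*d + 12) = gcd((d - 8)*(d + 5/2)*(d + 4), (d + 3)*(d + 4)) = d + 4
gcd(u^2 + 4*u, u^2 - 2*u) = u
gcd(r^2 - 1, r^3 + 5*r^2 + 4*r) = r + 1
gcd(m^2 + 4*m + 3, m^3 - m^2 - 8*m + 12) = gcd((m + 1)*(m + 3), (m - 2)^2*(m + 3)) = m + 3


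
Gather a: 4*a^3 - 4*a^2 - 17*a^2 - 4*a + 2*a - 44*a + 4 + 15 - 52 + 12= 4*a^3 - 21*a^2 - 46*a - 21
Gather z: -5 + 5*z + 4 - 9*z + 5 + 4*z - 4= 0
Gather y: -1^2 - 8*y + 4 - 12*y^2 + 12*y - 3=-12*y^2 + 4*y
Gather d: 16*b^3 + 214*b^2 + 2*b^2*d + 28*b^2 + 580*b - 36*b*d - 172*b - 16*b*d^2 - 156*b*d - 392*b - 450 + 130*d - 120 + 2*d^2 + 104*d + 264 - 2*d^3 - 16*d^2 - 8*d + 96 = 16*b^3 + 242*b^2 + 16*b - 2*d^3 + d^2*(-16*b - 14) + d*(2*b^2 - 192*b + 226) - 210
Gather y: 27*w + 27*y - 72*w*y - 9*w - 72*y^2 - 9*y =18*w - 72*y^2 + y*(18 - 72*w)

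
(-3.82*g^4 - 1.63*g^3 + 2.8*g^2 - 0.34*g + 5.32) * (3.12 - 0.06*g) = 0.2292*g^5 - 11.8206*g^4 - 5.2536*g^3 + 8.7564*g^2 - 1.38*g + 16.5984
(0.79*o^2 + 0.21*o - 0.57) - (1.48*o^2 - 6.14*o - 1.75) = -0.69*o^2 + 6.35*o + 1.18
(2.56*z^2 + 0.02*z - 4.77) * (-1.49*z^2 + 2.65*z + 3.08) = -3.8144*z^4 + 6.7542*z^3 + 15.0451*z^2 - 12.5789*z - 14.6916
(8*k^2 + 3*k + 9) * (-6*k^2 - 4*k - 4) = -48*k^4 - 50*k^3 - 98*k^2 - 48*k - 36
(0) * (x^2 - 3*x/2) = 0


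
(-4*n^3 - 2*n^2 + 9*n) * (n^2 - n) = -4*n^5 + 2*n^4 + 11*n^3 - 9*n^2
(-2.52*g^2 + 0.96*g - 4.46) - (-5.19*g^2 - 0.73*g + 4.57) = 2.67*g^2 + 1.69*g - 9.03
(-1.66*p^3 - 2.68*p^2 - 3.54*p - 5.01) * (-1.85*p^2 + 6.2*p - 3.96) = 3.071*p^5 - 5.334*p^4 - 3.4934*p^3 - 2.0667*p^2 - 17.0436*p + 19.8396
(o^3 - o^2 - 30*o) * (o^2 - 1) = o^5 - o^4 - 31*o^3 + o^2 + 30*o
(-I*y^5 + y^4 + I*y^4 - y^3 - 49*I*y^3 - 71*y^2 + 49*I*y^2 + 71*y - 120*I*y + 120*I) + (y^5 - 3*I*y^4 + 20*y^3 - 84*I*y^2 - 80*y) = y^5 - I*y^5 + y^4 - 2*I*y^4 + 19*y^3 - 49*I*y^3 - 71*y^2 - 35*I*y^2 - 9*y - 120*I*y + 120*I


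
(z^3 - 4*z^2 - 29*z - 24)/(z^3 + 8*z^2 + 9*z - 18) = (z^2 - 7*z - 8)/(z^2 + 5*z - 6)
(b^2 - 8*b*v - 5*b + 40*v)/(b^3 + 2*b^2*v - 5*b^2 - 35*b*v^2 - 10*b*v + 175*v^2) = (-b + 8*v)/(-b^2 - 2*b*v + 35*v^2)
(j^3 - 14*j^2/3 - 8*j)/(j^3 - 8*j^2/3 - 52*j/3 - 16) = j/(j + 2)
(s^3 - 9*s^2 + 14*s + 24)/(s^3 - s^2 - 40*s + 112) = (s^2 - 5*s - 6)/(s^2 + 3*s - 28)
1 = 1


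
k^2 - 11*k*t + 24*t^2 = (k - 8*t)*(k - 3*t)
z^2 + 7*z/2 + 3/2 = (z + 1/2)*(z + 3)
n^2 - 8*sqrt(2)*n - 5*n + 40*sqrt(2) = (n - 5)*(n - 8*sqrt(2))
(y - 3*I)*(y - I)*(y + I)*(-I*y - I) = -I*y^4 - 3*y^3 - I*y^3 - 3*y^2 - I*y^2 - 3*y - I*y - 3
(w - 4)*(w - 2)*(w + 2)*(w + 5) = w^4 + w^3 - 24*w^2 - 4*w + 80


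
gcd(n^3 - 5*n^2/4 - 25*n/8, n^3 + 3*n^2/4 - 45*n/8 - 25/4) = n^2 - 5*n/4 - 25/8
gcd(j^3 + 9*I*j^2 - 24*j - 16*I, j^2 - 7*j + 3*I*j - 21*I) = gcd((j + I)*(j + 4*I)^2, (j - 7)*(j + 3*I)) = 1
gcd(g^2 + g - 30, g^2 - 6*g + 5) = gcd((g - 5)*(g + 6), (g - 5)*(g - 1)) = g - 5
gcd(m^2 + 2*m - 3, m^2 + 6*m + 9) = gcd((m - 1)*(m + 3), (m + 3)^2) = m + 3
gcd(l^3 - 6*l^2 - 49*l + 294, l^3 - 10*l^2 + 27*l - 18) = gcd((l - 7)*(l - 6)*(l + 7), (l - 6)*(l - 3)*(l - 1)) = l - 6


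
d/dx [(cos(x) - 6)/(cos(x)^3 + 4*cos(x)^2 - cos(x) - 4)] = (-93*cos(x)/2 - 7*cos(2*x) + cos(3*x)/2 + 3)/((cos(x) + 4)^2*sin(x)^3)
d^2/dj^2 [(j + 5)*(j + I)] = 2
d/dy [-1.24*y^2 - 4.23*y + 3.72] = -2.48*y - 4.23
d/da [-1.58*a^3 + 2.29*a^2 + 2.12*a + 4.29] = -4.74*a^2 + 4.58*a + 2.12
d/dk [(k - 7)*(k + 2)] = 2*k - 5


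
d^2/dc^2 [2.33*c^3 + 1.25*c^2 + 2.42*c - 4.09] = 13.98*c + 2.5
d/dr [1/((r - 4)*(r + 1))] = (3 - 2*r)/(r^4 - 6*r^3 + r^2 + 24*r + 16)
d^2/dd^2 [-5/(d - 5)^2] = -30/(d - 5)^4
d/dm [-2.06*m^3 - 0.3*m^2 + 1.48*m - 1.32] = -6.18*m^2 - 0.6*m + 1.48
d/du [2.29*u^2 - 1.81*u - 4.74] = 4.58*u - 1.81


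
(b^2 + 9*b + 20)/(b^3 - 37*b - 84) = (b + 5)/(b^2 - 4*b - 21)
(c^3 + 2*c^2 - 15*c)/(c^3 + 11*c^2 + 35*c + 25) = c*(c - 3)/(c^2 + 6*c + 5)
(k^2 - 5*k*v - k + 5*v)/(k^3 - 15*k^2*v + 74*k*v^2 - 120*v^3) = (k - 1)/(k^2 - 10*k*v + 24*v^2)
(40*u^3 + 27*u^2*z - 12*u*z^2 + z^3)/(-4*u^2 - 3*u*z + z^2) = (40*u^2 - 13*u*z + z^2)/(-4*u + z)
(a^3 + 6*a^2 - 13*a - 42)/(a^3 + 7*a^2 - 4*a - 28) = (a - 3)/(a - 2)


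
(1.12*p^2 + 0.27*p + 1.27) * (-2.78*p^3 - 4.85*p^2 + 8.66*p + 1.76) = -3.1136*p^5 - 6.1826*p^4 + 4.8591*p^3 - 1.8501*p^2 + 11.4734*p + 2.2352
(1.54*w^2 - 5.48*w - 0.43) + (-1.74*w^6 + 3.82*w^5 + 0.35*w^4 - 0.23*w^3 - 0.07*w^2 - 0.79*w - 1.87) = -1.74*w^6 + 3.82*w^5 + 0.35*w^4 - 0.23*w^3 + 1.47*w^2 - 6.27*w - 2.3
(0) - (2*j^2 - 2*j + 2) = -2*j^2 + 2*j - 2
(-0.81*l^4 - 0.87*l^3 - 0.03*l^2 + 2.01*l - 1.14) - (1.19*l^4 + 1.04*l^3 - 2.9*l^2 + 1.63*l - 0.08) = -2.0*l^4 - 1.91*l^3 + 2.87*l^2 + 0.38*l - 1.06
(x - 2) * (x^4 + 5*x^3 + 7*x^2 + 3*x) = x^5 + 3*x^4 - 3*x^3 - 11*x^2 - 6*x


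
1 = 1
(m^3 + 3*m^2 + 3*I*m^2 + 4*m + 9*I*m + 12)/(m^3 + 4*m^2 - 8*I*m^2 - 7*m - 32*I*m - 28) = (m^2 + m*(3 + 4*I) + 12*I)/(m^2 + m*(4 - 7*I) - 28*I)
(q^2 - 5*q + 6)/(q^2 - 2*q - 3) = (q - 2)/(q + 1)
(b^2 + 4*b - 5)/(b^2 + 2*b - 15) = (b - 1)/(b - 3)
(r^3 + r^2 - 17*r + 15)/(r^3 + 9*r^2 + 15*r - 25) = (r - 3)/(r + 5)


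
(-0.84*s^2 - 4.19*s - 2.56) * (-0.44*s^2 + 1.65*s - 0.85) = 0.3696*s^4 + 0.4576*s^3 - 5.0731*s^2 - 0.6625*s + 2.176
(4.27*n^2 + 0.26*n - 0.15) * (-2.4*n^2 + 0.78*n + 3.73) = -10.248*n^4 + 2.7066*n^3 + 16.4899*n^2 + 0.8528*n - 0.5595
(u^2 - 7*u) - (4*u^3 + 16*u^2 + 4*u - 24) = -4*u^3 - 15*u^2 - 11*u + 24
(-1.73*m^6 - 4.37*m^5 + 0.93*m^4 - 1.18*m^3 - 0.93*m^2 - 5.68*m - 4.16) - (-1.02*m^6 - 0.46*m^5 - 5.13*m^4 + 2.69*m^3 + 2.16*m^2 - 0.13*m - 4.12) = -0.71*m^6 - 3.91*m^5 + 6.06*m^4 - 3.87*m^3 - 3.09*m^2 - 5.55*m - 0.04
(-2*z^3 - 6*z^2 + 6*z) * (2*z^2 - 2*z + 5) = -4*z^5 - 8*z^4 + 14*z^3 - 42*z^2 + 30*z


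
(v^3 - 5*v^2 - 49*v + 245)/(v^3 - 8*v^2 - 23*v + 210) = (v^2 + 2*v - 35)/(v^2 - v - 30)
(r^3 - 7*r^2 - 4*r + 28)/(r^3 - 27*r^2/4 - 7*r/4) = 4*(r^2 - 4)/(r*(4*r + 1))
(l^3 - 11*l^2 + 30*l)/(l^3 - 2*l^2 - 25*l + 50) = l*(l - 6)/(l^2 + 3*l - 10)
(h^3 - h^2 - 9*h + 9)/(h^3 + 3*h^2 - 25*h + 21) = (h + 3)/(h + 7)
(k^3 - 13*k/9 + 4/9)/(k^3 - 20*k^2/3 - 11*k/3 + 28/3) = (k - 1/3)/(k - 7)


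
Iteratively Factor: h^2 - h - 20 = (h + 4)*(h - 5)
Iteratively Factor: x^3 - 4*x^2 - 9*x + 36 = (x - 4)*(x^2 - 9) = (x - 4)*(x + 3)*(x - 3)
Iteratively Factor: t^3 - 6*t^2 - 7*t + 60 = (t + 3)*(t^2 - 9*t + 20) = (t - 5)*(t + 3)*(t - 4)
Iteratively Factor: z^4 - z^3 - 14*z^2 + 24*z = (z - 2)*(z^3 + z^2 - 12*z) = z*(z - 2)*(z^2 + z - 12) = z*(z - 2)*(z + 4)*(z - 3)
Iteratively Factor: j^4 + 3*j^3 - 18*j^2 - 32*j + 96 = (j - 3)*(j^3 + 6*j^2 - 32) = (j - 3)*(j + 4)*(j^2 + 2*j - 8) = (j - 3)*(j + 4)^2*(j - 2)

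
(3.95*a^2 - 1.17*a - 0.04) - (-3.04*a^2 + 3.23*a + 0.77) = 6.99*a^2 - 4.4*a - 0.81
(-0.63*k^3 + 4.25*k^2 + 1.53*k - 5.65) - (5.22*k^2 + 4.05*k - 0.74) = -0.63*k^3 - 0.97*k^2 - 2.52*k - 4.91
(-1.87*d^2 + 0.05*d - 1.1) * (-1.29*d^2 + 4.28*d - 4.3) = 2.4123*d^4 - 8.0681*d^3 + 9.674*d^2 - 4.923*d + 4.73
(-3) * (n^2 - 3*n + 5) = -3*n^2 + 9*n - 15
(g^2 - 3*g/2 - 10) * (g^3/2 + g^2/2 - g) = g^5/2 - g^4/4 - 27*g^3/4 - 7*g^2/2 + 10*g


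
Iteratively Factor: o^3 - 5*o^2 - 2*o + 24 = (o - 3)*(o^2 - 2*o - 8) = (o - 3)*(o + 2)*(o - 4)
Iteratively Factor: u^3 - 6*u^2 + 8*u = (u)*(u^2 - 6*u + 8) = u*(u - 2)*(u - 4)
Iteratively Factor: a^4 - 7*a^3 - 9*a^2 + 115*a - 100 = (a - 1)*(a^3 - 6*a^2 - 15*a + 100) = (a - 5)*(a - 1)*(a^2 - a - 20) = (a - 5)^2*(a - 1)*(a + 4)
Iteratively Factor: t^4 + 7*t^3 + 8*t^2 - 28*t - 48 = (t - 2)*(t^3 + 9*t^2 + 26*t + 24) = (t - 2)*(t + 2)*(t^2 + 7*t + 12) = (t - 2)*(t + 2)*(t + 3)*(t + 4)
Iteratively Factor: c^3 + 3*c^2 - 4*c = (c + 4)*(c^2 - c) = c*(c + 4)*(c - 1)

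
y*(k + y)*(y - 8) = k*y^2 - 8*k*y + y^3 - 8*y^2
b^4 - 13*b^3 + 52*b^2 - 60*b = b*(b - 6)*(b - 5)*(b - 2)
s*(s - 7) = s^2 - 7*s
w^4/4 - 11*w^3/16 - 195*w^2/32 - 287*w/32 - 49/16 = (w/4 + 1/2)*(w - 7)*(w + 1/2)*(w + 7/4)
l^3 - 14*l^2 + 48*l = l*(l - 8)*(l - 6)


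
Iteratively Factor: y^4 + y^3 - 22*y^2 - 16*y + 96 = (y - 2)*(y^3 + 3*y^2 - 16*y - 48) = (y - 2)*(y + 4)*(y^2 - y - 12) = (y - 4)*(y - 2)*(y + 4)*(y + 3)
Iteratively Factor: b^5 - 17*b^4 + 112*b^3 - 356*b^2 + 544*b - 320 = (b - 5)*(b^4 - 12*b^3 + 52*b^2 - 96*b + 64) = (b - 5)*(b - 2)*(b^3 - 10*b^2 + 32*b - 32) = (b - 5)*(b - 4)*(b - 2)*(b^2 - 6*b + 8) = (b - 5)*(b - 4)*(b - 2)^2*(b - 4)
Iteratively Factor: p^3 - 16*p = (p + 4)*(p^2 - 4*p) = (p - 4)*(p + 4)*(p)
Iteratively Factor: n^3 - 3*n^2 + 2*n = (n - 1)*(n^2 - 2*n) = n*(n - 1)*(n - 2)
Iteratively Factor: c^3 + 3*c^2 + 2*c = (c)*(c^2 + 3*c + 2) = c*(c + 2)*(c + 1)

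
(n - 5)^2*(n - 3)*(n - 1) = n^4 - 14*n^3 + 68*n^2 - 130*n + 75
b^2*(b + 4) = b^3 + 4*b^2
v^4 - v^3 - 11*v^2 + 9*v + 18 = (v - 3)*(v - 2)*(v + 1)*(v + 3)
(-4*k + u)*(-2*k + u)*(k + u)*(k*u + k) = 8*k^4*u + 8*k^4 + 2*k^3*u^2 + 2*k^3*u - 5*k^2*u^3 - 5*k^2*u^2 + k*u^4 + k*u^3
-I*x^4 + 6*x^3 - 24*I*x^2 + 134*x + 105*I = (x - 5*I)*(x + 3*I)*(x + 7*I)*(-I*x + 1)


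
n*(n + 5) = n^2 + 5*n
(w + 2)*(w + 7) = w^2 + 9*w + 14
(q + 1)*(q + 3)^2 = q^3 + 7*q^2 + 15*q + 9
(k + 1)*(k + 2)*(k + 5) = k^3 + 8*k^2 + 17*k + 10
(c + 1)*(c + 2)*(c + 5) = c^3 + 8*c^2 + 17*c + 10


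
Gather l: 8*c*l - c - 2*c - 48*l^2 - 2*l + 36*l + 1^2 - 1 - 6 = -3*c - 48*l^2 + l*(8*c + 34) - 6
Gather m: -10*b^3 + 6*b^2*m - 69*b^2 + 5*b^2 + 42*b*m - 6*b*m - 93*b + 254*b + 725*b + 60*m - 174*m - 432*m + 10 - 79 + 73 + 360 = -10*b^3 - 64*b^2 + 886*b + m*(6*b^2 + 36*b - 546) + 364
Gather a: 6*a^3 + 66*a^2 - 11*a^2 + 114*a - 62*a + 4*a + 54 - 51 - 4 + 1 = 6*a^3 + 55*a^2 + 56*a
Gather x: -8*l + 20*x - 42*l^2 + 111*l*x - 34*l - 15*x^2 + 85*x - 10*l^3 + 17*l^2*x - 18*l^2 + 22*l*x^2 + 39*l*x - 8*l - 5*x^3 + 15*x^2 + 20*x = -10*l^3 - 60*l^2 + 22*l*x^2 - 50*l - 5*x^3 + x*(17*l^2 + 150*l + 125)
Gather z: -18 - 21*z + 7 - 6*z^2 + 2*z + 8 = -6*z^2 - 19*z - 3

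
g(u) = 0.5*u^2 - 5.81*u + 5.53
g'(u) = 1.0*u - 5.81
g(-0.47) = 8.37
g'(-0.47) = -6.28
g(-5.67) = 54.55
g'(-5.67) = -11.48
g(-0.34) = 7.56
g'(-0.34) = -6.15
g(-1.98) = 18.99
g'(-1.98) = -7.79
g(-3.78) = 34.64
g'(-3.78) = -9.59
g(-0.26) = 7.07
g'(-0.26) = -6.07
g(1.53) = -2.19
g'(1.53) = -4.28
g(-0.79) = 10.43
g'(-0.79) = -6.60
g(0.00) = 5.53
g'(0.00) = -5.81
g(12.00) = 7.81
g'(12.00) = 6.19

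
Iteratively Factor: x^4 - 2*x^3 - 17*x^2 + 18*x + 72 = (x - 4)*(x^3 + 2*x^2 - 9*x - 18) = (x - 4)*(x - 3)*(x^2 + 5*x + 6) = (x - 4)*(x - 3)*(x + 2)*(x + 3)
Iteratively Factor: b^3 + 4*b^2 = (b)*(b^2 + 4*b) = b*(b + 4)*(b)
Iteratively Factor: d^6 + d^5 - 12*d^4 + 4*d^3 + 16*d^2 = (d)*(d^5 + d^4 - 12*d^3 + 4*d^2 + 16*d) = d*(d + 4)*(d^4 - 3*d^3 + 4*d) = d*(d - 2)*(d + 4)*(d^3 - d^2 - 2*d) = d*(d - 2)^2*(d + 4)*(d^2 + d) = d*(d - 2)^2*(d + 1)*(d + 4)*(d)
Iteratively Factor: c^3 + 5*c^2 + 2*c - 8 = (c + 4)*(c^2 + c - 2) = (c + 2)*(c + 4)*(c - 1)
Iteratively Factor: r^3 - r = (r - 1)*(r^2 + r) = r*(r - 1)*(r + 1)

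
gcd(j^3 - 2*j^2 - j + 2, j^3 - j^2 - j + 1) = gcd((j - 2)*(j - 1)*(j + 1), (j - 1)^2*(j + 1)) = j^2 - 1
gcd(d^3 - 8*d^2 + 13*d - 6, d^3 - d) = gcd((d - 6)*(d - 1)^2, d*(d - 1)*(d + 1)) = d - 1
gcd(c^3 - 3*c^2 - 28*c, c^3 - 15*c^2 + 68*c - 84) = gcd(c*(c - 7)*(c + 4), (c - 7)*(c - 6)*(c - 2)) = c - 7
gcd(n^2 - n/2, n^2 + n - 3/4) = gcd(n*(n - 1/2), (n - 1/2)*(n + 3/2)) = n - 1/2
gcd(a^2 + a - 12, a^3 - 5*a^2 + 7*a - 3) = a - 3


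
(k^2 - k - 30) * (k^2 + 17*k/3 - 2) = k^4 + 14*k^3/3 - 113*k^2/3 - 168*k + 60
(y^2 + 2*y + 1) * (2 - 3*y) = -3*y^3 - 4*y^2 + y + 2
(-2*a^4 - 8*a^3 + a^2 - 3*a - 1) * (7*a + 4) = -14*a^5 - 64*a^4 - 25*a^3 - 17*a^2 - 19*a - 4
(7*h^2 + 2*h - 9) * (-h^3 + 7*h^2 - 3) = -7*h^5 + 47*h^4 + 23*h^3 - 84*h^2 - 6*h + 27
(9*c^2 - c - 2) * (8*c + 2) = 72*c^3 + 10*c^2 - 18*c - 4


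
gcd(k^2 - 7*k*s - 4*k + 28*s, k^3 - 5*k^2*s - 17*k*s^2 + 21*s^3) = -k + 7*s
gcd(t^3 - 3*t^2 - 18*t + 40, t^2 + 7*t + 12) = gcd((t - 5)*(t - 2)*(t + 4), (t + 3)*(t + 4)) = t + 4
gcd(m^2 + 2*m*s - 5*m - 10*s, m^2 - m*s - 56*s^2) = 1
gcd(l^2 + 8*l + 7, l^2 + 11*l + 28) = l + 7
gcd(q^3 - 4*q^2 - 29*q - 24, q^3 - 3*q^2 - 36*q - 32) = q^2 - 7*q - 8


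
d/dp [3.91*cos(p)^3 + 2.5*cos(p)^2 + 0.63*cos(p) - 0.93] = (11.73*sin(p)^2 - 5.0*cos(p) - 12.36)*sin(p)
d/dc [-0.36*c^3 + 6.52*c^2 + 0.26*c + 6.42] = -1.08*c^2 + 13.04*c + 0.26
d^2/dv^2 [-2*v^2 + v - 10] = -4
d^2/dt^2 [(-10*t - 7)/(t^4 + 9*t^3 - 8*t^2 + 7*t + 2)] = 2*(-(10*t + 7)*(4*t^3 + 27*t^2 - 16*t + 7)^2 + (40*t^3 + 270*t^2 - 160*t + (10*t + 7)*(6*t^2 + 27*t - 8) + 70)*(t^4 + 9*t^3 - 8*t^2 + 7*t + 2))/(t^4 + 9*t^3 - 8*t^2 + 7*t + 2)^3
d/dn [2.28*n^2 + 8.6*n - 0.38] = 4.56*n + 8.6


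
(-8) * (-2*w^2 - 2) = 16*w^2 + 16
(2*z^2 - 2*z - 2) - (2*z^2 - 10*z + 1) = 8*z - 3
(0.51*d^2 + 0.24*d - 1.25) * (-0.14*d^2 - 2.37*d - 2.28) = -0.0714*d^4 - 1.2423*d^3 - 1.5566*d^2 + 2.4153*d + 2.85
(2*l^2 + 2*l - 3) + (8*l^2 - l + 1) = 10*l^2 + l - 2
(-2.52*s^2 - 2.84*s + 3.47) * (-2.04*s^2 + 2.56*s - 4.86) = 5.1408*s^4 - 0.6576*s^3 - 2.102*s^2 + 22.6856*s - 16.8642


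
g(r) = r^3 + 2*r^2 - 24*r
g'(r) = 3*r^2 + 4*r - 24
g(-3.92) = 64.58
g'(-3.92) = 6.42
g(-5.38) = 31.29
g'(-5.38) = 41.31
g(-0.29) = 7.10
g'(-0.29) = -24.91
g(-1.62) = 39.88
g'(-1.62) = -22.61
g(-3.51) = 65.64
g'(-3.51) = -1.08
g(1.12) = -22.97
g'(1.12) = -15.76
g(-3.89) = 64.76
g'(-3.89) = 5.84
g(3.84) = -6.05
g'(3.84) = 35.60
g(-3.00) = 63.00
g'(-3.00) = -9.00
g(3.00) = -27.00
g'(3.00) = 15.00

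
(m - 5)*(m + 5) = m^2 - 25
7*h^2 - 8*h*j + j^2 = (-7*h + j)*(-h + j)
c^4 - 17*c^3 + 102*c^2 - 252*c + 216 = (c - 6)^2*(c - 3)*(c - 2)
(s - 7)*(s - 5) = s^2 - 12*s + 35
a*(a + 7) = a^2 + 7*a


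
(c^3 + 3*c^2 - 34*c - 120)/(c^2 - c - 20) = (c^2 - c - 30)/(c - 5)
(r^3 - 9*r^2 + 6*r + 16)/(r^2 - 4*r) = (r^3 - 9*r^2 + 6*r + 16)/(r*(r - 4))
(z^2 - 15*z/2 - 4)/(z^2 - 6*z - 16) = (z + 1/2)/(z + 2)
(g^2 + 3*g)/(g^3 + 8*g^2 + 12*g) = (g + 3)/(g^2 + 8*g + 12)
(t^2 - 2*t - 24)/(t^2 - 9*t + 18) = (t + 4)/(t - 3)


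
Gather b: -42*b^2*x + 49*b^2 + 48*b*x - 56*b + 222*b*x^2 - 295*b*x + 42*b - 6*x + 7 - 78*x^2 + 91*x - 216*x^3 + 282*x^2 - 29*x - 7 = b^2*(49 - 42*x) + b*(222*x^2 - 247*x - 14) - 216*x^3 + 204*x^2 + 56*x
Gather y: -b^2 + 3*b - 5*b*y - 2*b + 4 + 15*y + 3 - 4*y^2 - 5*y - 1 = -b^2 + b - 4*y^2 + y*(10 - 5*b) + 6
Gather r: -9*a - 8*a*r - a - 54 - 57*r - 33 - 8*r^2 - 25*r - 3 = -10*a - 8*r^2 + r*(-8*a - 82) - 90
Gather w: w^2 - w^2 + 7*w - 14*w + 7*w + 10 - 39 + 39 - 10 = 0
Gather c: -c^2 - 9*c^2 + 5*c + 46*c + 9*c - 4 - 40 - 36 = -10*c^2 + 60*c - 80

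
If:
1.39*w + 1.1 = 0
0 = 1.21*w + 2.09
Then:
No Solution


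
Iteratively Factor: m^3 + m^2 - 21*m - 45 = (m + 3)*(m^2 - 2*m - 15) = (m + 3)^2*(m - 5)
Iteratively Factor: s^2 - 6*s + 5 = (s - 1)*(s - 5)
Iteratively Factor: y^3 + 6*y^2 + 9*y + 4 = (y + 4)*(y^2 + 2*y + 1) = (y + 1)*(y + 4)*(y + 1)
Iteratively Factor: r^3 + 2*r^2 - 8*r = (r)*(r^2 + 2*r - 8) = r*(r - 2)*(r + 4)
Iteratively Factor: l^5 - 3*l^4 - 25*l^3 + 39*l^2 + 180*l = (l + 3)*(l^4 - 6*l^3 - 7*l^2 + 60*l) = (l - 5)*(l + 3)*(l^3 - l^2 - 12*l) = (l - 5)*(l + 3)^2*(l^2 - 4*l) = l*(l - 5)*(l + 3)^2*(l - 4)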